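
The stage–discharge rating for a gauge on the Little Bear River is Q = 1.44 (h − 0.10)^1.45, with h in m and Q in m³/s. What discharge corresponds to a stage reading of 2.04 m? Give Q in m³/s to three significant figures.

Q = 1.44 × (2.04 − 0.10)^1.45 = 1.44 × 1.94^1.45 = 3.764 m³/s

3.76 m³/s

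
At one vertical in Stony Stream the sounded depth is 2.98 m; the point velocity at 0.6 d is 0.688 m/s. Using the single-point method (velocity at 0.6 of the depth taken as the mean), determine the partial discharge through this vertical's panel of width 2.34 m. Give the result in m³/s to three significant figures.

4.80 m³/s

v̄ = v₀.₆ = 0.688 m/s
q = v̄ × d × w = 0.6880 × 2.98 × 2.34 = 4.798 m³/s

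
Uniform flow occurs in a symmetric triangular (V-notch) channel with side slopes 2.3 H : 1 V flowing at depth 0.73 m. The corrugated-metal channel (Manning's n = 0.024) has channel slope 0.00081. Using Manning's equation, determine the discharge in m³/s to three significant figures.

0.701 m³/s

A = z·y² = 2.3×0.73² = 1.226 m²
P = 2y√(1+z²) = 2×0.73×√(1+2.3²) = 3.662 m
R = A/P = 1.226/3.662 = 0.3347 m
Q = (1/n)·A·R^(2/3)·S^(1/2) = (1/0.024) × 1.226 × 0.3347^(2/3) × 0.00081^(1/2) = 0.7007 m³/s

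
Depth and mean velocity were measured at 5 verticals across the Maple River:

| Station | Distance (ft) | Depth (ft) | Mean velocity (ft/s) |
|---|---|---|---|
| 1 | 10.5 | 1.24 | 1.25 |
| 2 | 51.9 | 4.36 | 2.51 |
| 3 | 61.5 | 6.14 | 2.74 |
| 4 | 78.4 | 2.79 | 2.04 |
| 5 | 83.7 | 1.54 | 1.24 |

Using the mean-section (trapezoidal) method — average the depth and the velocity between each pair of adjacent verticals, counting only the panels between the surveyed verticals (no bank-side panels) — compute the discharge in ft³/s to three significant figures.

549 ft³/s

Panel 1-2: Δb = 41.4 ft, d̄ = (1.24+4.36)/2 = 2.8, v̄ = (1.25+2.51)/2 = 1.88 → q = 41.4×2.8×1.88 = 217.9 ft³/s
Panel 2-3: Δb = 9.6 ft, d̄ = (4.36+6.14)/2 = 5.25, v̄ = (2.51+2.74)/2 = 2.625 → q = 9.6×5.25×2.625 = 132.3 ft³/s
Panel 3-4: Δb = 16.9 ft, d̄ = (6.14+2.79)/2 = 4.465, v̄ = (2.74+2.04)/2 = 2.39 → q = 16.9×4.465×2.39 = 180.3 ft³/s
Panel 4-5: Δb = 5.3 ft, d̄ = (2.79+1.54)/2 = 2.165, v̄ = (2.04+1.24)/2 = 1.64 → q = 5.3×2.165×1.64 = 18.82 ft³/s
Q = Σ q = 549.4 ft³/s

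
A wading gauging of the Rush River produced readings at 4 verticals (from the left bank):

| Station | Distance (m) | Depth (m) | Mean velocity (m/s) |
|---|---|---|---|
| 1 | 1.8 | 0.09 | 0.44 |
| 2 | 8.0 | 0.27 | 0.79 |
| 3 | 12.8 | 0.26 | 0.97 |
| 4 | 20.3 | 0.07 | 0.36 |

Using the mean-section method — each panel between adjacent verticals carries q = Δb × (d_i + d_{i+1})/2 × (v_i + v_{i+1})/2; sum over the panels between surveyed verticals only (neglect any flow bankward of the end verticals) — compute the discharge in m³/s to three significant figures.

2.63 m³/s

Panel 1-2: Δb = 6.2 m, d̄ = (0.09+0.27)/2 = 0.18, v̄ = (0.44+0.79)/2 = 0.615 → q = 6.2×0.18×0.615 = 0.6863 m³/s
Panel 2-3: Δb = 4.8 m, d̄ = (0.27+0.26)/2 = 0.265, v̄ = (0.79+0.97)/2 = 0.88 → q = 4.8×0.265×0.88 = 1.119 m³/s
Panel 3-4: Δb = 7.5 m, d̄ = (0.26+0.07)/2 = 0.165, v̄ = (0.97+0.36)/2 = 0.665 → q = 7.5×0.165×0.665 = 0.8229 m³/s
Q = Σ q = 2.629 m³/s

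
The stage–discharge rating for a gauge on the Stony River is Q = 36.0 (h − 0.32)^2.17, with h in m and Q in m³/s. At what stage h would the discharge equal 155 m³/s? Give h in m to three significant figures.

2.28 m

h − h₀ = (Q/C)^(1/b) = (155/36.0)^(1/2.17) = 1.960 m
h = 0.32 + 1.960 = 2.280 m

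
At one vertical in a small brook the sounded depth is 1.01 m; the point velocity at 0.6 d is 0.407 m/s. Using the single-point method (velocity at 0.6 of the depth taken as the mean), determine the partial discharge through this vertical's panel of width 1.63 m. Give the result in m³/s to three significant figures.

0.670 m³/s

v̄ = v₀.₆ = 0.407 m/s
q = v̄ × d × w = 0.4070 × 1.01 × 1.63 = 0.6700 m³/s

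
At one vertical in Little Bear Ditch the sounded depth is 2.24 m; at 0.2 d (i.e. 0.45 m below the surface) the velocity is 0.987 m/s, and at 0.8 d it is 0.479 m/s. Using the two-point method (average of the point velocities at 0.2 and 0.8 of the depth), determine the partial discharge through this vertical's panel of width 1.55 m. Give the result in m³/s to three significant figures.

v̄ = (0.987 + 0.479) / 2 = 0.7330 m/s
q = v̄ × d × w = 0.7330 × 2.24 × 1.55 = 2.545 m³/s

2.54 m³/s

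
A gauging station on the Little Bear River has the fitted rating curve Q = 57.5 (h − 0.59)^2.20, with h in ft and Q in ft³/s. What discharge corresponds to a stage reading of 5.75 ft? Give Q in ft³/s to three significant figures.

Q = 57.5 × (5.75 − 0.59)^2.20 = 57.5 × 5.16^2.20 = 2126 ft³/s

2130 ft³/s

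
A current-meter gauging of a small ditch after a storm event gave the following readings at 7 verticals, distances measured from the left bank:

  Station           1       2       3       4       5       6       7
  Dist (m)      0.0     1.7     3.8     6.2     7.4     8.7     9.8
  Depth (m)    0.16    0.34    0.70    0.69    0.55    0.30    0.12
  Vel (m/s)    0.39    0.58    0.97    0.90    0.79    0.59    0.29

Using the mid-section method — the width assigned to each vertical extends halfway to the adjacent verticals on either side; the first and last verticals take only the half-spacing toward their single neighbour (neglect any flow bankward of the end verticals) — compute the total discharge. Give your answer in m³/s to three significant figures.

w_1 = (1.7 − 0.0)/2 = 0.85 m; q_1 = 0.39 × 0.16 × 0.85 = 0.05304 m³/s
w_2 = (3.8 − 0.0)/2 = 1.9 m; q_2 = 0.58 × 0.34 × 1.9 = 0.3747 m³/s
w_3 = (6.2 − 1.7)/2 = 2.25 m; q_3 = 0.97 × 0.70 × 2.25 = 1.528 m³/s
w_4 = (7.4 − 3.8)/2 = 1.8 m; q_4 = 0.90 × 0.69 × 1.8 = 1.118 m³/s
w_5 = (8.7 − 6.2)/2 = 1.25 m; q_5 = 0.79 × 0.55 × 1.25 = 0.5431 m³/s
w_6 = (9.8 − 7.4)/2 = 1.2 m; q_6 = 0.59 × 0.30 × 1.2 = 0.2124 m³/s
w_7 = (9.8 − 8.7)/2 = 0.55 m; q_7 = 0.29 × 0.12 × 0.55 = 0.01914 m³/s
Q = Σ qᵢ = 3.848 m³/s

3.85 m³/s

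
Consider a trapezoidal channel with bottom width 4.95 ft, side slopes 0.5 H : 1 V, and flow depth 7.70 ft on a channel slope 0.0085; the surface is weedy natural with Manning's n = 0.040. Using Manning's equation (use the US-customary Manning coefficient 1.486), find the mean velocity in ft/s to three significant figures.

7.21 ft/s

A = (b + z·y)·y = (4.95 + 0.5×7.70)×7.70 = 67.76 ft²
P = b + 2y√(1+z²) = 4.95 + 2×7.70×√(1+0.5²) = 22.17 ft
R = A/P = 67.76/22.17 = 3.057 ft
Q = (1.486/n)·A·R^(2/3)·S^(1/2) = (1.486/0.040) × 67.76 × 3.057^(2/3) × 0.0085^(1/2) = 488.8 ft³/s
V = Q/A = 488.8/67.76 = 7.214 ft/s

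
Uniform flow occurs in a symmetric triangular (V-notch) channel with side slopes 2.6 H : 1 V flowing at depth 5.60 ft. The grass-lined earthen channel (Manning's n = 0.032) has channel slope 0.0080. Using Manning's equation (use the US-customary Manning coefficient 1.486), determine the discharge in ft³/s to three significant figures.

A = z·y² = 2.6×5.60² = 81.54 ft²
P = 2y√(1+z²) = 2×5.60×√(1+2.6²) = 31.20 ft
R = A/P = 81.54/31.20 = 2.613 ft
Q = (1.486/n)·A·R^(2/3)·S^(1/2) = (1.486/0.032) × 81.54 × 2.613^(2/3) × 0.0080^(1/2) = 642.5 ft³/s

643 ft³/s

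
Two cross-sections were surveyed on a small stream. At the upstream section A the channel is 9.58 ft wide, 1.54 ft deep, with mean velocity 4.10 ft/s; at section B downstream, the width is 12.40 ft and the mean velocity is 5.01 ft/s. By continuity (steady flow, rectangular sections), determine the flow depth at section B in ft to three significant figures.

0.974 ft

Q = A₁V₁ = (9.58×1.54) × 4.10 = 60.49 ft³/s
d₂ = Q/(b₂ V₂) = 60.49/(12.40×5.01) = 0.9737 ft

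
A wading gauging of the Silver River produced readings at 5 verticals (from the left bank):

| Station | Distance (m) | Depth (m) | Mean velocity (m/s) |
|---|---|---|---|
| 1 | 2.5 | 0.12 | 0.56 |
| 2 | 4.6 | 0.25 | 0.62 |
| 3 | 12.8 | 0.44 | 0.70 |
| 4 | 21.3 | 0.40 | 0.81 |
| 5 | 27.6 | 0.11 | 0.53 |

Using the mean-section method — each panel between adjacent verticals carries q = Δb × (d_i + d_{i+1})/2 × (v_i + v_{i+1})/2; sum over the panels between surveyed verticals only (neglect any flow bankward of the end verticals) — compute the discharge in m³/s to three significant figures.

5.87 m³/s

Panel 1-2: Δb = 2.1 m, d̄ = (0.12+0.25)/2 = 0.185, v̄ = (0.56+0.62)/2 = 0.59 → q = 2.1×0.185×0.59 = 0.2292 m³/s
Panel 2-3: Δb = 8.2 m, d̄ = (0.25+0.44)/2 = 0.345, v̄ = (0.62+0.70)/2 = 0.66 → q = 8.2×0.345×0.66 = 1.867 m³/s
Panel 3-4: Δb = 8.5 m, d̄ = (0.44+0.40)/2 = 0.42, v̄ = (0.70+0.81)/2 = 0.755 → q = 8.5×0.42×0.755 = 2.695 m³/s
Panel 4-5: Δb = 6.3 m, d̄ = (0.40+0.11)/2 = 0.255, v̄ = (0.81+0.53)/2 = 0.67 → q = 6.3×0.255×0.67 = 1.076 m³/s
Q = Σ q = 5.868 m³/s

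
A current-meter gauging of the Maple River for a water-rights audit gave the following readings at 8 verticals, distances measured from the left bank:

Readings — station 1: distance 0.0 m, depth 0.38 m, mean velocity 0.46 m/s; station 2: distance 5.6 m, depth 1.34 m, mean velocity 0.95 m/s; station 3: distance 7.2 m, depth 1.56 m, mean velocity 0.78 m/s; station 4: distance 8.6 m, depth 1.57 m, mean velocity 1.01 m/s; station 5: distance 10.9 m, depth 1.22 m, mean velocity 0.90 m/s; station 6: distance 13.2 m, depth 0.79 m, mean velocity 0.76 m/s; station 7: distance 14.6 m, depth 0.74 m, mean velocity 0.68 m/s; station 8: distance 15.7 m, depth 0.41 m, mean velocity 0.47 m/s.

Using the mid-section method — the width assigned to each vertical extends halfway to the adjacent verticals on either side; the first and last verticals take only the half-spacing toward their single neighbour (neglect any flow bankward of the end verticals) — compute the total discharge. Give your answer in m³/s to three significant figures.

14.2 m³/s

w_1 = (5.6 − 0.0)/2 = 2.8 m; q_1 = 0.46 × 0.38 × 2.8 = 0.4894 m³/s
w_2 = (7.2 − 0.0)/2 = 3.6 m; q_2 = 0.95 × 1.34 × 3.6 = 4.583 m³/s
w_3 = (8.6 − 5.6)/2 = 1.5 m; q_3 = 0.78 × 1.56 × 1.5 = 1.825 m³/s
w_4 = (10.9 − 7.2)/2 = 1.85 m; q_4 = 1.01 × 1.57 × 1.85 = 2.934 m³/s
w_5 = (13.2 − 8.6)/2 = 2.3 m; q_5 = 0.90 × 1.22 × 2.3 = 2.525 m³/s
w_6 = (14.6 − 10.9)/2 = 1.85 m; q_6 = 0.76 × 0.79 × 1.85 = 1.111 m³/s
w_7 = (15.7 − 13.2)/2 = 1.25 m; q_7 = 0.68 × 0.74 × 1.25 = 0.6290 m³/s
w_8 = (15.7 − 14.6)/2 = 0.55 m; q_8 = 0.47 × 0.41 × 0.55 = 0.1060 m³/s
Q = Σ qᵢ = 14.20 m³/s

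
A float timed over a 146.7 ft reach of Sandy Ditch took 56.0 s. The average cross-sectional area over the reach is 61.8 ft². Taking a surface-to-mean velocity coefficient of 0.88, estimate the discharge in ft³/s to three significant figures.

v_surface = L / t̄ = 146.7 / 56 = 2.620 ft/s
v_mean = 0.88 × 2.620 = 2.305 ft/s
Q = A × v_mean = 61.8 × 2.305 = 142.5 ft³/s

142 ft³/s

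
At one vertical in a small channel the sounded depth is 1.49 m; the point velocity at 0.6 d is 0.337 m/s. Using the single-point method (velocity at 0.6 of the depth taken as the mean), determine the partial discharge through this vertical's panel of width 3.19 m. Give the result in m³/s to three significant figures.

v̄ = v₀.₆ = 0.337 m/s
q = v̄ × d × w = 0.3370 × 1.49 × 3.19 = 1.602 m³/s

1.60 m³/s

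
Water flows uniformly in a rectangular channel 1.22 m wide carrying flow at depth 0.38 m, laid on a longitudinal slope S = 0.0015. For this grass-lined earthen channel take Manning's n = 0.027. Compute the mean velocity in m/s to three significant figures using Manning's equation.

0.545 m/s

A = b·y = 1.22 × 0.38 = 0.4636 m²
P = b + 2y = 1.22 + 2×0.38 = 1.980 m
R = A/P = 0.4636/1.980 = 0.2341 m
Q = (1/n)·A·R^(2/3)·S^(1/2) = (1/0.027) × 0.4636 × 0.2341^(2/3) × 0.0015^(1/2) = 0.2526 m³/s
V = Q/A = 0.2526/0.4636 = 0.5449 m/s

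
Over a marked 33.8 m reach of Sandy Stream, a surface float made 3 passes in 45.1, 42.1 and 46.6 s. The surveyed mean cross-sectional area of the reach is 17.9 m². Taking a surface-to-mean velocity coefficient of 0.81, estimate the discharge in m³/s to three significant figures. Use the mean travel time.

11.0 m³/s

t̄ = (45.1 + 42.1 + 46.6) / 3 = 44.6 s
v_surface = L / t̄ = 33.8 / 44.6 = 0.7578 m/s
v_mean = 0.81 × 0.7578 = 0.6139 m/s
Q = A × v_mean = 17.9 × 0.6139 = 10.99 m³/s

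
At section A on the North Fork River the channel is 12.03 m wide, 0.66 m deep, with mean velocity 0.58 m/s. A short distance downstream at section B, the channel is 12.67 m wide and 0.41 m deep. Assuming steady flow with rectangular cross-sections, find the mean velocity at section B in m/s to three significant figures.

Q = A₁V₁ = (12.03×0.66) × 0.58 = 4.605 m³/s
A₂ = 12.67 × 0.41 = 5.195 m²
V₂ = Q/A₂ = 4.605/5.195 = 0.8865 m/s

0.886 m/s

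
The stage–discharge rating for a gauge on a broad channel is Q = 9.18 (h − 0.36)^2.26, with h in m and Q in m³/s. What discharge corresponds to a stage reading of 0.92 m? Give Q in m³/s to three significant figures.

Q = 9.18 × (0.92 − 0.36)^2.26 = 9.18 × 0.56^2.26 = 2.476 m³/s

2.48 m³/s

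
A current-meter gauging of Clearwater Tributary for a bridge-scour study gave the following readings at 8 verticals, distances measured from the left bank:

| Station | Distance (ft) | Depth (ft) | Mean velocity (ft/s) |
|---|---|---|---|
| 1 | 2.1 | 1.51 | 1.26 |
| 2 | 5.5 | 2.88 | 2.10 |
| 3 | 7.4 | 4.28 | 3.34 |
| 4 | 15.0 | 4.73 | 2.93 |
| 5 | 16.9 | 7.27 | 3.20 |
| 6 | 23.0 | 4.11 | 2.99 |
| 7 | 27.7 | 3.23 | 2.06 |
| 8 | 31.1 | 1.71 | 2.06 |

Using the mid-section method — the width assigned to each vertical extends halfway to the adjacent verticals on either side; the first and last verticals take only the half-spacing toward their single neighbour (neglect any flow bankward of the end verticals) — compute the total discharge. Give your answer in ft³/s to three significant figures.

w_1 = (5.5 − 2.1)/2 = 1.7 ft; q_1 = 1.26 × 1.51 × 1.7 = 3.234 ft³/s
w_2 = (7.4 − 2.1)/2 = 2.65 ft; q_2 = 2.10 × 2.88 × 2.65 = 16.03 ft³/s
w_3 = (15.0 − 5.5)/2 = 4.75 ft; q_3 = 3.34 × 4.28 × 4.75 = 67.90 ft³/s
w_4 = (16.9 − 7.4)/2 = 4.75 ft; q_4 = 2.93 × 4.73 × 4.75 = 65.83 ft³/s
w_5 = (23.0 − 15.0)/2 = 4 ft; q_5 = 3.20 × 7.27 × 4 = 93.06 ft³/s
w_6 = (27.7 − 16.9)/2 = 5.4 ft; q_6 = 2.99 × 4.11 × 5.4 = 66.36 ft³/s
w_7 = (31.1 − 23.0)/2 = 4.05 ft; q_7 = 2.06 × 3.23 × 4.05 = 26.95 ft³/s
w_8 = (31.1 − 27.7)/2 = 1.7 ft; q_8 = 2.06 × 1.71 × 1.7 = 5.988 ft³/s
Q = Σ qᵢ = 345.3 ft³/s

345 ft³/s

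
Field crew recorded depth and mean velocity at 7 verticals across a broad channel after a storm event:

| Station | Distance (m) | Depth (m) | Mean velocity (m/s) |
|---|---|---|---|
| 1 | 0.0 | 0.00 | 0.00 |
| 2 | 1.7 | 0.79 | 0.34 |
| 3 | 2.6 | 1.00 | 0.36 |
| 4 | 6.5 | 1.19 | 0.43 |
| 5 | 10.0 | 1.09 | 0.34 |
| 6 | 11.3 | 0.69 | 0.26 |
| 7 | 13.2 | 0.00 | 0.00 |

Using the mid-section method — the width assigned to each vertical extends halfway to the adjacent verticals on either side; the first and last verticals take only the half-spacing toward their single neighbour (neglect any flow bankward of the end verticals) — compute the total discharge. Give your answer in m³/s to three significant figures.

4.28 m³/s

w_2 = (2.6 − 0.0)/2 = 1.3 m; q_2 = 0.34 × 0.79 × 1.3 = 0.3492 m³/s
w_3 = (6.5 − 1.7)/2 = 2.4 m; q_3 = 0.36 × 1.00 × 2.4 = 0.8640 m³/s
w_4 = (10.0 − 2.6)/2 = 3.7 m; q_4 = 0.43 × 1.19 × 3.7 = 1.893 m³/s
w_5 = (11.3 − 6.5)/2 = 2.4 m; q_5 = 0.34 × 1.09 × 2.4 = 0.8894 m³/s
w_6 = (13.2 − 10.0)/2 = 1.6 m; q_6 = 0.26 × 0.69 × 1.6 = 0.2870 m³/s
Stations 1, 7 contribute zero (depth or velocity is 0).
Q = Σ qᵢ = 4.283 m³/s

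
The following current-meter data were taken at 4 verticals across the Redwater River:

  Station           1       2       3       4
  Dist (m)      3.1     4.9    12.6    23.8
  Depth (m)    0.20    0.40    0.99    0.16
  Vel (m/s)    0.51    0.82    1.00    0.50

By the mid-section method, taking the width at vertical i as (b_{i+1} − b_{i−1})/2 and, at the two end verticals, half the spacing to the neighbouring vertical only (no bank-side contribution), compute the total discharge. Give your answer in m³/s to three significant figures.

11.5 m³/s

w_1 = (4.9 − 3.1)/2 = 0.9 m; q_1 = 0.51 × 0.20 × 0.9 = 0.09180 m³/s
w_2 = (12.6 − 3.1)/2 = 4.75 m; q_2 = 0.82 × 0.40 × 4.75 = 1.558 m³/s
w_3 = (23.8 − 4.9)/2 = 9.45 m; q_3 = 1.00 × 0.99 × 9.45 = 9.356 m³/s
w_4 = (23.8 − 12.6)/2 = 5.6 m; q_4 = 0.50 × 0.16 × 5.6 = 0.4480 m³/s
Q = Σ qᵢ = 11.45 m³/s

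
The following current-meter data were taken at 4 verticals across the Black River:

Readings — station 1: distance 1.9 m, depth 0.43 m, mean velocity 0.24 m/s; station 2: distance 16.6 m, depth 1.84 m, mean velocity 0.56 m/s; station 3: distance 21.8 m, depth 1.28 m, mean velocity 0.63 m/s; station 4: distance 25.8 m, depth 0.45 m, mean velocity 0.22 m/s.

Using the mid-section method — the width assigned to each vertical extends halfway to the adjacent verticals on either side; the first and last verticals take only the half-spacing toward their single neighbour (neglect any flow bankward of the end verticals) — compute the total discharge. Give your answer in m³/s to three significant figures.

14.9 m³/s

w_1 = (16.6 − 1.9)/2 = 7.35 m; q_1 = 0.24 × 0.43 × 7.35 = 0.7585 m³/s
w_2 = (21.8 − 1.9)/2 = 9.95 m; q_2 = 0.56 × 1.84 × 9.95 = 10.25 m³/s
w_3 = (25.8 − 16.6)/2 = 4.6 m; q_3 = 0.63 × 1.28 × 4.6 = 3.709 m³/s
w_4 = (25.8 − 21.8)/2 = 2 m; q_4 = 0.22 × 0.45 × 2 = 0.1980 m³/s
Q = Σ qᵢ = 14.92 m³/s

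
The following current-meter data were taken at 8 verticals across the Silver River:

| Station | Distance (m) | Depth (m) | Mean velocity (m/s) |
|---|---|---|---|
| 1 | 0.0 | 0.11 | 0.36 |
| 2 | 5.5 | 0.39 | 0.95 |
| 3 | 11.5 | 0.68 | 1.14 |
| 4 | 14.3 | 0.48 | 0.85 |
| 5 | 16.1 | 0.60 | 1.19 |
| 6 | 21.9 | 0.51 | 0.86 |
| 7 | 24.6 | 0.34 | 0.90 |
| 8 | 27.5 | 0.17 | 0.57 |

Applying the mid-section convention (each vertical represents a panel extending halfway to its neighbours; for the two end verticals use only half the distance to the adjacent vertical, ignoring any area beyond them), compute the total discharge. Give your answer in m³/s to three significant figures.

12.2 m³/s

w_1 = (5.5 − 0.0)/2 = 2.75 m; q_1 = 0.36 × 0.11 × 2.75 = 0.1089 m³/s
w_2 = (11.5 − 0.0)/2 = 5.75 m; q_2 = 0.95 × 0.39 × 5.75 = 2.130 m³/s
w_3 = (14.3 − 5.5)/2 = 4.4 m; q_3 = 1.14 × 0.68 × 4.4 = 3.411 m³/s
w_4 = (16.1 − 11.5)/2 = 2.3 m; q_4 = 0.85 × 0.48 × 2.3 = 0.9384 m³/s
w_5 = (21.9 − 14.3)/2 = 3.8 m; q_5 = 1.19 × 0.60 × 3.8 = 2.713 m³/s
w_6 = (24.6 − 16.1)/2 = 4.25 m; q_6 = 0.86 × 0.51 × 4.25 = 1.864 m³/s
w_7 = (27.5 − 21.9)/2 = 2.8 m; q_7 = 0.90 × 0.34 × 2.8 = 0.8568 m³/s
w_8 = (27.5 − 24.6)/2 = 1.45 m; q_8 = 0.57 × 0.17 × 1.45 = 0.1405 m³/s
Q = Σ qᵢ = 12.16 m³/s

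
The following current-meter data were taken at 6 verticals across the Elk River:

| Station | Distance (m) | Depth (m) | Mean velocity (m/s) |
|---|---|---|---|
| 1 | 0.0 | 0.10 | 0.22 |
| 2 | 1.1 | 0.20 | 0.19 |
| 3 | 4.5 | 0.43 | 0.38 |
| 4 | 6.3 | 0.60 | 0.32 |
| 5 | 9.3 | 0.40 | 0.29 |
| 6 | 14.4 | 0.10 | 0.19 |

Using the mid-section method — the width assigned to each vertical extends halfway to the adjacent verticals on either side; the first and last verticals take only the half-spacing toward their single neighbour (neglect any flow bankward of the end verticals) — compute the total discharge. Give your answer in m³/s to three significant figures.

1.50 m³/s

w_1 = (1.1 − 0.0)/2 = 0.55 m; q_1 = 0.22 × 0.10 × 0.55 = 0.01210 m³/s
w_2 = (4.5 − 0.0)/2 = 2.25 m; q_2 = 0.19 × 0.20 × 2.25 = 0.08550 m³/s
w_3 = (6.3 − 1.1)/2 = 2.6 m; q_3 = 0.38 × 0.43 × 2.6 = 0.4248 m³/s
w_4 = (9.3 − 4.5)/2 = 2.4 m; q_4 = 0.32 × 0.60 × 2.4 = 0.4608 m³/s
w_5 = (14.4 − 6.3)/2 = 4.05 m; q_5 = 0.29 × 0.40 × 4.05 = 0.4698 m³/s
w_6 = (14.4 − 9.3)/2 = 2.55 m; q_6 = 0.19 × 0.10 × 2.55 = 0.04845 m³/s
Q = Σ qᵢ = 1.501 m³/s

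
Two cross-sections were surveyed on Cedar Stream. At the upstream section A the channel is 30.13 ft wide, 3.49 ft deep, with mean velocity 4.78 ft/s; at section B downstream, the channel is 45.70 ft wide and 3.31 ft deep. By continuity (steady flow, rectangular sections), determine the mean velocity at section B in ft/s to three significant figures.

Q = A₁V₁ = (30.13×3.49) × 4.78 = 502.6 ft³/s
A₂ = 45.70 × 3.31 = 151.3 ft²
V₂ = Q/A₂ = 502.6/151.3 = 3.323 ft/s

3.32 ft/s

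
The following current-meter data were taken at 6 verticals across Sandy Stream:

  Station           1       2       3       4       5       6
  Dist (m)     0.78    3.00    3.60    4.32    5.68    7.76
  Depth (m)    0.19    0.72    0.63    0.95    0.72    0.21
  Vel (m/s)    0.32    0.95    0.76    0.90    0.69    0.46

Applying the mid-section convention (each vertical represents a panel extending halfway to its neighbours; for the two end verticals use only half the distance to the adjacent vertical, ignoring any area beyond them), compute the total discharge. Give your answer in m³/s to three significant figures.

w_1 = (3.00 − 0.78)/2 = 1.11 m; q_1 = 0.32 × 0.19 × 1.11 = 0.06749 m³/s
w_2 = (3.60 − 0.78)/2 = 1.41 m; q_2 = 0.95 × 0.72 × 1.41 = 0.9644 m³/s
w_3 = (4.32 − 3.00)/2 = 0.66 m; q_3 = 0.76 × 0.63 × 0.66 = 0.3160 m³/s
w_4 = (5.68 − 3.60)/2 = 1.04 m; q_4 = 0.90 × 0.95 × 1.04 = 0.8892 m³/s
w_5 = (7.76 − 4.32)/2 = 1.72 m; q_5 = 0.69 × 0.72 × 1.72 = 0.8545 m³/s
w_6 = (7.76 − 5.68)/2 = 1.04 m; q_6 = 0.46 × 0.21 × 1.04 = 0.1005 m³/s
Q = Σ qᵢ = 3.192 m³/s

3.19 m³/s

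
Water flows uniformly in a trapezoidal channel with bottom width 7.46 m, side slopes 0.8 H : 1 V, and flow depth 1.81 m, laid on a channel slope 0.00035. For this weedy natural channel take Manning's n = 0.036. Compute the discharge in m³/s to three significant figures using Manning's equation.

10.1 m³/s

A = (b + z·y)·y = (7.46 + 0.8×1.81)×1.81 = 16.12 m²
P = b + 2y√(1+z²) = 7.46 + 2×1.81×√(1+0.8²) = 12.10 m
R = A/P = 16.12/12.10 = 1.333 m
Q = (1/n)·A·R^(2/3)·S^(1/2) = (1/0.036) × 16.12 × 1.333^(2/3) × 0.00035^(1/2) = 10.15 m³/s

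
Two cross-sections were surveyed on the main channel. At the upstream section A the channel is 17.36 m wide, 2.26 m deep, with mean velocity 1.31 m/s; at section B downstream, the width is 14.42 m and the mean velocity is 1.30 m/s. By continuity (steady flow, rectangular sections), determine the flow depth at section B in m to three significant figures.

Q = A₁V₁ = (17.36×2.26) × 1.31 = 51.40 m³/s
d₂ = Q/(b₂ V₂) = 51.40/(14.42×1.30) = 2.742 m

2.74 m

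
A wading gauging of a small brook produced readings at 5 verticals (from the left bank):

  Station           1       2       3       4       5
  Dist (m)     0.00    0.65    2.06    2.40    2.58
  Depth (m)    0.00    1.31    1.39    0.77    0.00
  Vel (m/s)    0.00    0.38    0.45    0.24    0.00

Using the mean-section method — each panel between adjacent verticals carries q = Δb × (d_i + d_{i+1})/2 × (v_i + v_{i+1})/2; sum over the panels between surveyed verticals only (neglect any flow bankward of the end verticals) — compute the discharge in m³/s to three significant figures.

Panel 1-2: Δb = 0.65 m, d̄ = (0.00+1.31)/2 = 0.655, v̄ = (0.00+0.38)/2 = 0.19 → q = 0.65×0.655×0.19 = 0.08089 m³/s
Panel 2-3: Δb = 1.41 m, d̄ = (1.31+1.39)/2 = 1.35, v̄ = (0.38+0.45)/2 = 0.415 → q = 1.41×1.35×0.415 = 0.7900 m³/s
Panel 3-4: Δb = 0.34 m, d̄ = (1.39+0.77)/2 = 1.08, v̄ = (0.45+0.24)/2 = 0.345 → q = 0.34×1.08×0.345 = 0.1267 m³/s
Panel 4-5: Δb = 0.18 m, d̄ = (0.77+0.00)/2 = 0.385, v̄ = (0.24+0.00)/2 = 0.12 → q = 0.18×0.385×0.12 = 0.008316 m³/s
Q = Σ q = 1.006 m³/s

1.01 m³/s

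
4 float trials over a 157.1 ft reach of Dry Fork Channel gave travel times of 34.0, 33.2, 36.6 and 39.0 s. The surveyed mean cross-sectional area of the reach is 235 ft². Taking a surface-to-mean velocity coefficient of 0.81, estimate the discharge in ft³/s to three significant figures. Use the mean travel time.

t̄ = (34.0 + 33.2 + 36.6 + 39.0) / 4 = 35.7 s
v_surface = L / t̄ = 157.1 / 35.7 = 4.401 ft/s
v_mean = 0.81 × 4.401 = 3.564 ft/s
Q = A × v_mean = 235 × 3.564 = 837.6 ft³/s

838 ft³/s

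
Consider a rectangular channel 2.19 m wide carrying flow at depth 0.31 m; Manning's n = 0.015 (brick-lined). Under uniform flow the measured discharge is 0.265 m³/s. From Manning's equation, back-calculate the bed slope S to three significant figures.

0.000228

A = b·y = 2.19 × 0.31 = 0.6789 m²
P = b + 2y = 2.19 + 2×0.31 = 2.810 m
R = A/P = 0.6789/2.810 = 0.2416 m
S = (Q·n / (1·A·R^(2/3)))² = (0.265×0.015 / (1×0.6789×0.3879))² = 0.0002278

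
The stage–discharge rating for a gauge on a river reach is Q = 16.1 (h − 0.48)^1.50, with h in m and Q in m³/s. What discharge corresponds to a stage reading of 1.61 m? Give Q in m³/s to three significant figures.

Q = 16.1 × (1.61 − 0.48)^1.50 = 16.1 × 1.13^1.50 = 19.34 m³/s

19.3 m³/s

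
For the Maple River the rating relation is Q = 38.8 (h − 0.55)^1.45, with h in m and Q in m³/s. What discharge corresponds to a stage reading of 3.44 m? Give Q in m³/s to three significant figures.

Q = 38.8 × (3.44 − 0.55)^1.45 = 38.8 × 2.89^1.45 = 180.8 m³/s

181 m³/s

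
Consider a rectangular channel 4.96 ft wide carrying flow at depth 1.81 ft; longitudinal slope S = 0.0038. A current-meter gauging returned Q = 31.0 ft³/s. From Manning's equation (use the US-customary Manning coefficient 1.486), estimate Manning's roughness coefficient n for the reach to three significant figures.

0.0273

A = b·y = 4.96 × 1.81 = 8.978 ft²
P = b + 2y = 4.96 + 2×1.81 = 8.580 ft
R = A/P = 8.978/8.580 = 1.046 ft
n = (1.486/Q)·A·R^(2/3)·S^(1/2) = (1.486/31.0) × 8.978 × 1.031 × 0.06164 = 0.02734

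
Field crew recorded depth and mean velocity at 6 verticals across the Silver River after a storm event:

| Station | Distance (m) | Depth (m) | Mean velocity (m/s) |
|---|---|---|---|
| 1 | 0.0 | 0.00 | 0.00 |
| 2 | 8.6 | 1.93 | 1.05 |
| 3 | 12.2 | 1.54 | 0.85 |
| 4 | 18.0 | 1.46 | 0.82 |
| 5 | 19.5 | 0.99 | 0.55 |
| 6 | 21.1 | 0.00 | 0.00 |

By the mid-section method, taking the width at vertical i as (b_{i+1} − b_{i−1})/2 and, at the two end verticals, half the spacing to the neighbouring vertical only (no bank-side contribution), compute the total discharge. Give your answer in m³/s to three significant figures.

23.7 m³/s

w_2 = (12.2 − 0.0)/2 = 6.1 m; q_2 = 1.05 × 1.93 × 6.1 = 12.36 m³/s
w_3 = (18.0 − 8.6)/2 = 4.7 m; q_3 = 0.85 × 1.54 × 4.7 = 6.152 m³/s
w_4 = (19.5 − 12.2)/2 = 3.65 m; q_4 = 0.82 × 1.46 × 3.65 = 4.370 m³/s
w_5 = (21.1 − 18.0)/2 = 1.55 m; q_5 = 0.55 × 0.99 × 1.55 = 0.8440 m³/s
Stations 1, 6 contribute zero (depth or velocity is 0).
Q = Σ qᵢ = 23.73 m³/s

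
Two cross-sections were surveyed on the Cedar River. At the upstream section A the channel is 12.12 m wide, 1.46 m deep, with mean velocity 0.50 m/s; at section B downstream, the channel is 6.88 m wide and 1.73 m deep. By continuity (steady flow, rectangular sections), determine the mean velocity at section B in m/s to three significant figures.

0.743 m/s

Q = A₁V₁ = (12.12×1.46) × 0.50 = 8.848 m³/s
A₂ = 6.88 × 1.73 = 11.90 m²
V₂ = Q/A₂ = 8.848/11.90 = 0.7433 m/s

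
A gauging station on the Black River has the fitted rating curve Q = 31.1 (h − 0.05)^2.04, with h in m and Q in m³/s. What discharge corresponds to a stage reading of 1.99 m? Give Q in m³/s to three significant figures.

120 m³/s

Q = 31.1 × (1.99 − 0.05)^2.04 = 31.1 × 1.94^2.04 = 120.2 m³/s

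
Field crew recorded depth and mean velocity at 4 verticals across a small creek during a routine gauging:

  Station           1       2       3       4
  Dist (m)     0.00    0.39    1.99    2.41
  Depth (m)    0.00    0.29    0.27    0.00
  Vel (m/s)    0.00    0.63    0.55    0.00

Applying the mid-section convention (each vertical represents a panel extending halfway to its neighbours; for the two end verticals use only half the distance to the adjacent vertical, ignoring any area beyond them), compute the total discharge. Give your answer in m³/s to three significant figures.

w_2 = (1.99 − 0.00)/2 = 0.995 m; q_2 = 0.63 × 0.29 × 0.995 = 0.1818 m³/s
w_3 = (2.41 − 0.39)/2 = 1.01 m; q_3 = 0.55 × 0.27 × 1.01 = 0.1500 m³/s
Stations 1, 4 contribute zero (depth or velocity is 0).
Q = Σ qᵢ = 0.3318 m³/s

0.332 m³/s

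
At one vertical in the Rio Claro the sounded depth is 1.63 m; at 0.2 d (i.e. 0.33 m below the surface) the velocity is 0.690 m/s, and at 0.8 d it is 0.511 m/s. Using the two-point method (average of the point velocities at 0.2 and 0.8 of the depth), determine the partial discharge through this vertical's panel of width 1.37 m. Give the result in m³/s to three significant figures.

1.34 m³/s

v̄ = (0.690 + 0.511) / 2 = 0.6005 m/s
q = v̄ × d × w = 0.6005 × 1.63 × 1.37 = 1.341 m³/s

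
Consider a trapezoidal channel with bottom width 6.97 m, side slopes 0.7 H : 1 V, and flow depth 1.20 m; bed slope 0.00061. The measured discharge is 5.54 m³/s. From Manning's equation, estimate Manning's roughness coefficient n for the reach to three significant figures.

0.0403

A = (b + z·y)·y = (6.97 + 0.7×1.20)×1.20 = 9.372 m²
P = b + 2y√(1+z²) = 6.97 + 2×1.20×√(1+0.7²) = 9.900 m
R = A/P = 9.372/9.900 = 0.9467 m
n = (1/Q)·A·R^(2/3)·S^(1/2) = (1/5.54) × 9.372 × 0.9641 × 0.02470 = 0.04028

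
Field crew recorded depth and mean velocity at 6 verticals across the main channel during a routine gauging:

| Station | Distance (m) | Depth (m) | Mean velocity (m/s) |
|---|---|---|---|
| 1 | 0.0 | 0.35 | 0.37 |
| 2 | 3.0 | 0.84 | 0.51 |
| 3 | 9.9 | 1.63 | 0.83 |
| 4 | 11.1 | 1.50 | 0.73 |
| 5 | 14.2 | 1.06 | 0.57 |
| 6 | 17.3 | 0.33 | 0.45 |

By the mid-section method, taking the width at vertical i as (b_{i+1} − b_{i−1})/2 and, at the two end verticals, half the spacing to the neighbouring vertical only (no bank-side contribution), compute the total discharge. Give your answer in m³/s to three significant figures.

w_1 = (3.0 − 0.0)/2 = 1.5 m; q_1 = 0.37 × 0.35 × 1.5 = 0.1943 m³/s
w_2 = (9.9 − 0.0)/2 = 4.95 m; q_2 = 0.51 × 0.84 × 4.95 = 2.121 m³/s
w_3 = (11.1 − 3.0)/2 = 4.05 m; q_3 = 0.83 × 1.63 × 4.05 = 5.479 m³/s
w_4 = (14.2 − 9.9)/2 = 2.15 m; q_4 = 0.73 × 1.50 × 2.15 = 2.354 m³/s
w_5 = (17.3 − 11.1)/2 = 3.1 m; q_5 = 0.57 × 1.06 × 3.1 = 1.873 m³/s
w_6 = (17.3 − 14.2)/2 = 1.55 m; q_6 = 0.45 × 0.33 × 1.55 = 0.2302 m³/s
Q = Σ qᵢ = 12.25 m³/s

12.3 m³/s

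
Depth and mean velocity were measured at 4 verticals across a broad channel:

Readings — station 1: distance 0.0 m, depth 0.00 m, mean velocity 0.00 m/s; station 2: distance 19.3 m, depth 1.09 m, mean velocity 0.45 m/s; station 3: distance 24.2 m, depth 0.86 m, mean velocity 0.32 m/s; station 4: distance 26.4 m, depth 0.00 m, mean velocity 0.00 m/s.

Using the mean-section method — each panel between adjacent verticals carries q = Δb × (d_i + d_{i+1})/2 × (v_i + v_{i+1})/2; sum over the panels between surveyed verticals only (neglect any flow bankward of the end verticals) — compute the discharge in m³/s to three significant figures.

4.36 m³/s

Panel 1-2: Δb = 19.3 m, d̄ = (0.00+1.09)/2 = 0.545, v̄ = (0.00+0.45)/2 = 0.225 → q = 19.3×0.545×0.225 = 2.367 m³/s
Panel 2-3: Δb = 4.9 m, d̄ = (1.09+0.86)/2 = 0.975, v̄ = (0.45+0.32)/2 = 0.385 → q = 4.9×0.975×0.385 = 1.839 m³/s
Panel 3-4: Δb = 2.2 m, d̄ = (0.86+0.00)/2 = 0.43, v̄ = (0.32+0.00)/2 = 0.16 → q = 2.2×0.43×0.16 = 0.1514 m³/s
Q = Σ q = 4.357 m³/s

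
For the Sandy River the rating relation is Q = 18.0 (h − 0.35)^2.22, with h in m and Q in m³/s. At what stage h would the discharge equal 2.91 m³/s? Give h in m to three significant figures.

0.790 m

h − h₀ = (Q/C)^(1/b) = (2.91/18.0)^(1/2.22) = 0.4401 m
h = 0.35 + 0.4401 = 0.7901 m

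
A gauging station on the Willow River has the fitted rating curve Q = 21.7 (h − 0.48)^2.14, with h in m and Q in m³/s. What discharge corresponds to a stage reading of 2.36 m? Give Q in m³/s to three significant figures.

Q = 21.7 × (2.36 − 0.48)^2.14 = 21.7 × 1.88^2.14 = 83.78 m³/s

83.8 m³/s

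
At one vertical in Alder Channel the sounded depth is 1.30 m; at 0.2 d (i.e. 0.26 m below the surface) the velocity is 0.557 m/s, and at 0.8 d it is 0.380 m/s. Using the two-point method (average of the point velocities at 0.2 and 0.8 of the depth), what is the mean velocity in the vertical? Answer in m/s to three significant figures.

v̄ = (0.557 + 0.380) / 2 = 0.4685 m/s

0.469 m/s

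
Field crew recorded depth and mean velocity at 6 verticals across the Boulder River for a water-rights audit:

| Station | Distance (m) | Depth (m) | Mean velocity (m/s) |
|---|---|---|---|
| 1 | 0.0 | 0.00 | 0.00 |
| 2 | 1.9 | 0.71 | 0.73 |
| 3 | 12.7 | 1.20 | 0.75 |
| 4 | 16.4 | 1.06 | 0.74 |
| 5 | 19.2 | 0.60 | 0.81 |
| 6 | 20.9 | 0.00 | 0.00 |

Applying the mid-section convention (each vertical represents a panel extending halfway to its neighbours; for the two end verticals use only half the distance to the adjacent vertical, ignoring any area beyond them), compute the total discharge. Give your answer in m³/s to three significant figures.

w_2 = (12.7 − 0.0)/2 = 6.35 m; q_2 = 0.73 × 0.71 × 6.35 = 3.291 m³/s
w_3 = (16.4 − 1.9)/2 = 7.25 m; q_3 = 0.75 × 1.20 × 7.25 = 6.525 m³/s
w_4 = (19.2 − 12.7)/2 = 3.25 m; q_4 = 0.74 × 1.06 × 3.25 = 2.549 m³/s
w_5 = (20.9 − 16.4)/2 = 2.25 m; q_5 = 0.81 × 0.60 × 2.25 = 1.094 m³/s
Stations 1, 6 contribute zero (depth or velocity is 0).
Q = Σ qᵢ = 13.46 m³/s

13.5 m³/s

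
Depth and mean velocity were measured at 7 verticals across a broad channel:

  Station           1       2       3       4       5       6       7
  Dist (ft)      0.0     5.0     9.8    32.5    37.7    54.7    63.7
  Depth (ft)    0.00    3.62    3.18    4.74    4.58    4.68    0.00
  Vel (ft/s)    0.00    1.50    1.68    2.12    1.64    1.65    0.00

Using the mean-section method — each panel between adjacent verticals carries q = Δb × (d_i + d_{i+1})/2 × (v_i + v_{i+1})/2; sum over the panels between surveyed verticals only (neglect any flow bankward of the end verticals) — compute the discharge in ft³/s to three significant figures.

396 ft³/s

Panel 1-2: Δb = 5 ft, d̄ = (0.00+3.62)/2 = 1.81, v̄ = (0.00+1.50)/2 = 0.75 → q = 5×1.81×0.75 = 6.788 ft³/s
Panel 2-3: Δb = 4.8 ft, d̄ = (3.62+3.18)/2 = 3.4, v̄ = (1.50+1.68)/2 = 1.59 → q = 4.8×3.4×1.59 = 25.95 ft³/s
Panel 3-4: Δb = 22.7 ft, d̄ = (3.18+4.74)/2 = 3.96, v̄ = (1.68+2.12)/2 = 1.9 → q = 22.7×3.96×1.9 = 170.8 ft³/s
Panel 4-5: Δb = 5.2 ft, d̄ = (4.74+4.58)/2 = 4.66, v̄ = (2.12+1.64)/2 = 1.88 → q = 5.2×4.66×1.88 = 45.56 ft³/s
Panel 5-6: Δb = 17 ft, d̄ = (4.58+4.68)/2 = 4.63, v̄ = (1.64+1.65)/2 = 1.645 → q = 17×4.63×1.645 = 129.5 ft³/s
Panel 6-7: Δb = 9 ft, d̄ = (4.68+0.00)/2 = 2.34, v̄ = (1.65+0.00)/2 = 0.825 → q = 9×2.34×0.825 = 17.37 ft³/s
Q = Σ q = 395.9 ft³/s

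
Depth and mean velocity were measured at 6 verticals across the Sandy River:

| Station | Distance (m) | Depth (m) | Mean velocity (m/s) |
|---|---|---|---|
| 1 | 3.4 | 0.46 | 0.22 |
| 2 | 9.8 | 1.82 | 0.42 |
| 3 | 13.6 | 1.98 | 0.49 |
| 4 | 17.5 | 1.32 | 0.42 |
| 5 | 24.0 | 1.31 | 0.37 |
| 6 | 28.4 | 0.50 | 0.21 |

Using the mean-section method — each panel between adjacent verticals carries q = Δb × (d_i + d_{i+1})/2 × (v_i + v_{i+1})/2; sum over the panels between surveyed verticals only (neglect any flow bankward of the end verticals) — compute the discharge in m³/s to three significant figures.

Panel 1-2: Δb = 6.4 m, d̄ = (0.46+1.82)/2 = 1.14, v̄ = (0.22+0.42)/2 = 0.32 → q = 6.4×1.14×0.32 = 2.335 m³/s
Panel 2-3: Δb = 3.8 m, d̄ = (1.82+1.98)/2 = 1.9, v̄ = (0.42+0.49)/2 = 0.455 → q = 3.8×1.9×0.455 = 3.285 m³/s
Panel 3-4: Δb = 3.9 m, d̄ = (1.98+1.32)/2 = 1.65, v̄ = (0.49+0.42)/2 = 0.455 → q = 3.9×1.65×0.455 = 2.928 m³/s
Panel 4-5: Δb = 6.5 m, d̄ = (1.32+1.31)/2 = 1.315, v̄ = (0.42+0.37)/2 = 0.395 → q = 6.5×1.315×0.395 = 3.376 m³/s
Panel 5-6: Δb = 4.4 m, d̄ = (1.31+0.50)/2 = 0.905, v̄ = (0.37+0.21)/2 = 0.29 → q = 4.4×0.905×0.29 = 1.155 m³/s
Q = Σ q = 13.08 m³/s

13.1 m³/s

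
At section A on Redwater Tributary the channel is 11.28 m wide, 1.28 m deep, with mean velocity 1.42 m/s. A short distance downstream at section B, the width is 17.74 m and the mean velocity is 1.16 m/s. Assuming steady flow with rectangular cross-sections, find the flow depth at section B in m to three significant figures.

Q = A₁V₁ = (11.28×1.28) × 1.42 = 20.50 m³/s
d₂ = Q/(b₂ V₂) = 20.50/(17.74×1.16) = 0.9963 m

0.996 m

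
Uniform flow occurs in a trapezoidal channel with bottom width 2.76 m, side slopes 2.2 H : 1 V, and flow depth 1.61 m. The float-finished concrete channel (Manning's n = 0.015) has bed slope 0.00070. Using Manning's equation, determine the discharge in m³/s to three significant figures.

A = (b + z·y)·y = (2.76 + 2.2×1.61)×1.61 = 10.15 m²
P = b + 2y√(1+z²) = 2.76 + 2×1.61×√(1+2.2²) = 10.54 m
R = A/P = 10.15/10.54 = 0.9625 m
Q = (1/n)·A·R^(2/3)·S^(1/2) = (1/0.015) × 10.15 × 0.9625^(2/3) × 0.00070^(1/2) = 17.45 m³/s

17.4 m³/s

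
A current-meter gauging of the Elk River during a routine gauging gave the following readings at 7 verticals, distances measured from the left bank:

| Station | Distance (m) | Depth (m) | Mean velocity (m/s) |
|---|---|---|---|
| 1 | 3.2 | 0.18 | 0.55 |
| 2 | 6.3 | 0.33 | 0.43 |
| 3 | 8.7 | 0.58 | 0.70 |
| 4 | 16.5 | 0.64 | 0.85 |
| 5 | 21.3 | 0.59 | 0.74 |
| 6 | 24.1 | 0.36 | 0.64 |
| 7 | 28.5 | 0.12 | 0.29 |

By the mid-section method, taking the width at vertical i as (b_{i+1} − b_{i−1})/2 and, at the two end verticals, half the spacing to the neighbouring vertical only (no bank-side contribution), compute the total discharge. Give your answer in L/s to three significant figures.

8610 L/s

w_1 = (6.3 − 3.2)/2 = 1.55 m; q_1 = 0.55 × 0.18 × 1.55 = 0.1535 m³/s
w_2 = (8.7 − 3.2)/2 = 2.75 m; q_2 = 0.43 × 0.33 × 2.75 = 0.3902 m³/s
w_3 = (16.5 − 6.3)/2 = 5.1 m; q_3 = 0.70 × 0.58 × 5.1 = 2.071 m³/s
w_4 = (21.3 − 8.7)/2 = 6.3 m; q_4 = 0.85 × 0.64 × 6.3 = 3.427 m³/s
w_5 = (24.1 − 16.5)/2 = 3.8 m; q_5 = 0.74 × 0.59 × 3.8 = 1.659 m³/s
w_6 = (28.5 − 21.3)/2 = 3.6 m; q_6 = 0.64 × 0.36 × 3.6 = 0.8294 m³/s
w_7 = (28.5 − 24.1)/2 = 2.2 m; q_7 = 0.29 × 0.12 × 2.2 = 0.07656 m³/s
Q = Σ qᵢ = 8.607 m³/s
= 8.607 × 1000 = 8607 L/s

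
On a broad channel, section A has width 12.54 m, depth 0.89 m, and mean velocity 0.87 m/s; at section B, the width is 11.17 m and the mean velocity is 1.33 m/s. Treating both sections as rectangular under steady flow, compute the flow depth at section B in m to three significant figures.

Q = A₁V₁ = (12.54×0.89) × 0.87 = 9.710 m³/s
d₂ = Q/(b₂ V₂) = 9.710/(11.17×1.33) = 0.6536 m

0.654 m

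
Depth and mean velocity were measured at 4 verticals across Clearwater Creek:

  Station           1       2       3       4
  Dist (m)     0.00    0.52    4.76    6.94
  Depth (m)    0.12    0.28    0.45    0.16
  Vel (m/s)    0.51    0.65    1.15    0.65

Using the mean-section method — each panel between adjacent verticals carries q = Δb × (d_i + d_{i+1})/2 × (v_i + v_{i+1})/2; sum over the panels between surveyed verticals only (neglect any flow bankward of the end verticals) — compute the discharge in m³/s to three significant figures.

2.05 m³/s

Panel 1-2: Δb = 0.52 m, d̄ = (0.12+0.28)/2 = 0.2, v̄ = (0.51+0.65)/2 = 0.58 → q = 0.52×0.2×0.58 = 0.06032 m³/s
Panel 2-3: Δb = 4.24 m, d̄ = (0.28+0.45)/2 = 0.365, v̄ = (0.65+1.15)/2 = 0.9 → q = 4.24×0.365×0.9 = 1.393 m³/s
Panel 3-4: Δb = 2.18 m, d̄ = (0.45+0.16)/2 = 0.305, v̄ = (1.15+0.65)/2 = 0.9 → q = 2.18×0.305×0.9 = 0.5984 m³/s
Q = Σ q = 2.052 m³/s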